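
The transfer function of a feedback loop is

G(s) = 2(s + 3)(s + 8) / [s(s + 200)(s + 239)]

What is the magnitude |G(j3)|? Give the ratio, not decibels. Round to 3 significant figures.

At s = jω = j3:
zero (s+3): 3 + j3 → |·| = √(3²+3²) = √18 ≈ 4.2426, ∠ = arctan(3/3) ≈ 45.00°
zero (s+8): 8 + j3 → |·| = √(8²+3²) = √73 ≈ 8.544, ∠ = arctan(3/8) ≈ 20.56°
pole (s+200): 200 + j3 → |·| = √(200²+3²) = √40009 ≈ 200.02, ∠ = arctan(3/200) ≈ 0.86°
pole (s+239): 239 + j3 → |·| = √(239²+3²) = √57130 ≈ 239.02, ∠ = arctan(3/239) ≈ 0.72°
pole at origin: |s| = 3, ∠ = 90.00° (in denominator)
|G| = 2 · 36.249 / 1.4343e+05 ≈ 0.00050546

0.000505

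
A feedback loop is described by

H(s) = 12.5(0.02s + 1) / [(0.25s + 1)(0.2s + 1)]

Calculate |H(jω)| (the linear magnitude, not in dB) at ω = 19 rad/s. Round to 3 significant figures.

At ω = 19 rad/s:
zero (1 + j19·0.02) = 1 + j0.38 → |·| ≈ 1.0698, ∠ ≈ 20.81°
pole (1 + j19·0.25) = 1 + j4.75 → |·| ≈ 4.8541, ∠ ≈ 78.11°
pole (1 + j19·0.2) = 1 + j3.8 → |·| ≈ 3.9294, ∠ ≈ 75.26°
|H| = 12.5 · 1.0698 / (4.8541 · 3.9294) ≈ 0.7011

0.701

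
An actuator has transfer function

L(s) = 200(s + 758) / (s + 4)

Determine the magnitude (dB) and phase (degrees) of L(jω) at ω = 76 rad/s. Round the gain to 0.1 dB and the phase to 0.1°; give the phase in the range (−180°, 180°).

At s = jω = j76:
zero (s+758): 758 + j76 → |·| = √(758²+76²) = √580340 ≈ 761.8, ∠ = arctan(76/758) ≈ 5.73°
pole (s+4): 4 + j76 → |·| = √(4²+76²) = √5792 ≈ 76.105, ∠ = arctan(76/4) ≈ 86.99°
|L| = 200 · 761.8 / 76.105 ≈ 2002
Gain = 20 log₁₀(2002) ≈ 66.03 dB
∠L = 5.73° − 86.99° = -81.26°

66.0 dB, -81.3°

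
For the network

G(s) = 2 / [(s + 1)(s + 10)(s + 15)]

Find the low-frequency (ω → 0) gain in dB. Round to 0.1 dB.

-37.5 dB

G(0) = 2 / (1·10·15) ≈ 0.013333
20 log₁₀(0.013333) ≈ -37.50 dB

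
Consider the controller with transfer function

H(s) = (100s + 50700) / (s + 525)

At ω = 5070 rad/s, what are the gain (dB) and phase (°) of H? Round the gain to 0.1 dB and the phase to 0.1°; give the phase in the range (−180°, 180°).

Substitute s = j5070:
Numerator: 100(j5070) + 50700 = 50700 + j507000
Denominator: (j5070) + 525 = 525 + j5070
|N| = √(50700² + 507000²) ≈ 5.0953e+05, ∠N ≈ 84.29°
|D| = √(525² + 5070²) ≈ 5097.1, ∠D ≈ 84.09°
|H| = 5.0953e+05 / 5097.1 ≈ 99.965
Gain = 20 log₁₀(99.965) ≈ 40.00 dB
∠H = 84.29° − 84.09° = 0.20°

40.0 dB, 0.2°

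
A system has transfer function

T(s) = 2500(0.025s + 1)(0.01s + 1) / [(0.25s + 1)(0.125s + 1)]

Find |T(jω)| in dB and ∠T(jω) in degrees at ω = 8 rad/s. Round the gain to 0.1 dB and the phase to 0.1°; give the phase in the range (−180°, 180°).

58.2 dB, -92.6°

At ω = 8 rad/s:
zero (1 + j8·0.025) = 1 + j0.2 → |·| ≈ 1.0198, ∠ ≈ 11.31°
zero (1 + j8·0.01) = 1 + j0.08 → |·| ≈ 1.0032, ∠ ≈ 4.57°
pole (1 + j8·0.25) = 1 + j2 → |·| ≈ 2.2361, ∠ ≈ 63.43°
pole (1 + j8·0.125) = 1 + j1 → |·| ≈ 1.4142, ∠ ≈ 45.00°
|T| = 2500 · 1.0198 · 1.0032 / (2.2361 · 1.4142) ≈ 808.8
Gain = 20 log₁₀(808.8) ≈ 58.16 dB
∠T = (11.31° + 4.57°) − (63.43° + 45.00°) = -92.55°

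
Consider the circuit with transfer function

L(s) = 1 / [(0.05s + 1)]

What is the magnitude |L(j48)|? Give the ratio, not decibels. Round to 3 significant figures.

At ω = 48 rad/s:
pole (1 + j48·0.05) = 1 + j2.4 → |·| ≈ 2.6, ∠ ≈ 67.38°
|L| = 1 · 1 / (2.6) ≈ 0.38462

0.385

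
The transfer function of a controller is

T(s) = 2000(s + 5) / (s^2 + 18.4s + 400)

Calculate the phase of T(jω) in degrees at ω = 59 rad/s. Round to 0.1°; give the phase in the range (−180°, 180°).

At s = jω = j59:
zero (s+5): 5 + j59 → |·| = √(5²+59²) = √3506 ≈ 59.211, ∠ = arctan(59/5) ≈ 85.16°
quadratic: (j59)² + 18.4·j59 + 400 = -3081 + j1085.6 → |·| ≈ 3266.7, ∠ ≈ 160.59°
∠T = 85.16° − 160.59° = -75.43°

-75.4°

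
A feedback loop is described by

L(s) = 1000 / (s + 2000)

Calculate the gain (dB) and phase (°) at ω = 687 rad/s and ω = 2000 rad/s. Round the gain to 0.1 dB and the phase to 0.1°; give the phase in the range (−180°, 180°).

Substitute s = j687:
Numerator: 1000 = 1000 + j0
Denominator: (j687) + 2000 = 2000 + j687
|N| = √(1000² + 0²) ≈ 1000, ∠N ≈ 0.00°
|D| = √(2000² + 687²) ≈ 2114.7, ∠D ≈ 18.96°
|L| = 1000 / 2114.7 ≈ 0.47288
Gain = 20 log₁₀(0.47288) ≈ -6.50 dB
∠L = 0.00° − 18.96° = -18.96°

Substitute s = j2000:
Numerator: 1000 = 1000 + j0
Denominator: (j2000) + 2000 = 2000 + j2000
|N| = √(1000² + 0²) ≈ 1000, ∠N ≈ 0.00°
|D| = √(2000² + 2000²) ≈ 2828.4, ∠D ≈ 45.00°
|L| = 1000 / 2828.4 ≈ 0.35356
Gain = 20 log₁₀(0.35356) ≈ -9.03 dB
∠L = 0.00° − 45.00° = -45.00°

ω = 687: -6.5 dB, -19.0°; ω = 2000: -9.0 dB, -45.0°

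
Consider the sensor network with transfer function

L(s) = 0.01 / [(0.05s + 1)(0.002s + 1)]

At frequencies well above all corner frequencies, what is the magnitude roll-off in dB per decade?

Each pole contributes −20 dB/decade at high frequency; each zero contributes +20 dB/decade.
Net: 0 zero(s) − 2 pole(s) → -40 dB/decade.

-40 dB/decade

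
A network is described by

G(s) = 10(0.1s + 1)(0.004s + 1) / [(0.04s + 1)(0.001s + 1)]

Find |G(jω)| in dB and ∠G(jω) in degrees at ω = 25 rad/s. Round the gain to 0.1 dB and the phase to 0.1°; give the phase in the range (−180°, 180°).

25.6 dB, 27.5°

At ω = 25 rad/s:
zero (1 + j25·0.1) = 1 + j2.5 → |·| ≈ 2.6926, ∠ ≈ 68.20°
zero (1 + j25·0.004) = 1 + j0.1 → |·| ≈ 1.005, ∠ ≈ 5.71°
pole (1 + j25·0.04) = 1 + j1 → |·| ≈ 1.4142, ∠ ≈ 45.00°
pole (1 + j25·0.001) = 1 + j0.025 → |·| ≈ 1.0003, ∠ ≈ 1.43°
|G| = 10 · 2.6926 · 1.005 / (1.4142 · 1.0003) ≈ 19.129
Gain = 20 log₁₀(19.129) ≈ 25.63 dB
∠G = (68.20° + 5.71°) − (45.00° + 1.43°) = 27.48°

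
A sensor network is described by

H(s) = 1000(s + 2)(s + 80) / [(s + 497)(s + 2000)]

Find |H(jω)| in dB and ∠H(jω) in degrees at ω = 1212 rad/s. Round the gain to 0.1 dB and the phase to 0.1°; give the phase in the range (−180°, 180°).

53.6 dB, 77.2°

At s = jω = j1212:
zero (s+2): 2 + j1212 → |·| = √(2²+1212²) = √1468948 ≈ 1212, ∠ = arctan(1212/2) ≈ 89.91°
zero (s+80): 80 + j1212 → |·| = √(80²+1212²) = √1475344 ≈ 1214.6, ∠ = arctan(1212/80) ≈ 86.22°
pole (s+497): 497 + j1212 → |·| = √(497²+1212²) = √1715953 ≈ 1309.9, ∠ = arctan(1212/497) ≈ 67.70°
pole (s+2000): 2000 + j1212 → |·| = √(2000²+1212²) = √5468944 ≈ 2338.6, ∠ = arctan(1212/2000) ≈ 31.22°
|H| = 1000 · 1.4721e+06 / 3.0633e+06 ≈ 480.56
Gain = 20 log₁₀(480.56) ≈ 53.63 dB
∠H = 176.13° − 98.92° = 77.21°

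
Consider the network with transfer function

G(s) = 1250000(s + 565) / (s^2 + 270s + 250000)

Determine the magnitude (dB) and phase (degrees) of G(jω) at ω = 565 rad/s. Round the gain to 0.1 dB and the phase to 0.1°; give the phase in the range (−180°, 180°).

75.5 dB, -69.4°

At s = jω = j565:
zero (s+565): 565 + j565 → |·| = √(565²+565²) = √638450 ≈ 799.03, ∠ = arctan(565/565) ≈ 45.00°
quadratic: (j565)² + 270·j565 + 250000 = -69225 + j152550 → |·| ≈ 1.6752e+05, ∠ ≈ 114.41°
|G| = 1250000 · 799.03 / 1.6752e+05 ≈ 5962.2
Gain = 20 log₁₀(5962.2) ≈ 75.51 dB
∠G = 45.00° − 114.41° = -69.41°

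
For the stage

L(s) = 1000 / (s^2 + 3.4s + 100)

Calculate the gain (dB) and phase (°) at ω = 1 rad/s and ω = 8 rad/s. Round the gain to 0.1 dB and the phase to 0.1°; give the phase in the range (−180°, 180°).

At s = jω = j1:
quadratic: (j1)² + 3.4·j1 + 100 = 99 + j3.4 → |·| ≈ 99.058, ∠ ≈ 1.97°
|L| = 1000 / 99.058 ≈ 10.095
Gain = 20 log₁₀(10.095) ≈ 20.08 dB
∠L = 0.00° − 1.97° = -1.97°

At s = jω = j8:
quadratic: (j8)² + 3.4·j8 + 100 = 36 + j27.2 → |·| ≈ 45.12, ∠ ≈ 37.07°
|L| = 1000 / 45.12 ≈ 22.163
Gain = 20 log₁₀(22.163) ≈ 26.91 dB
∠L = 0.00° − 37.07° = -37.07°

ω = 1: 20.1 dB, -2.0°; ω = 8: 26.9 dB, -37.1°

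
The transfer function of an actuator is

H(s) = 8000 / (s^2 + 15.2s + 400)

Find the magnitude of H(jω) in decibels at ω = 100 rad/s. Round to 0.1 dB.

At s = jω = j100:
quadratic: (j100)² + 15.2·j100 + 400 = -9600 + j1520 → |·| ≈ 9719.6, ∠ ≈ 171.00°
|H| = 8000 / 9719.6 ≈ 0.82308
Gain = 20 log₁₀(0.82308) ≈ -1.69 dB

-1.7 dB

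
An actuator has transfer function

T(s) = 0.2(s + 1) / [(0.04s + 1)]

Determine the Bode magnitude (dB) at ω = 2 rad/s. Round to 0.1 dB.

At ω = 2 rad/s:
zero (1 + j2·1) = 1 + j2 → |·| ≈ 2.2361, ∠ ≈ 63.43°
pole (1 + j2·0.04) = 1 + j0.08 → |·| ≈ 1.0032, ∠ ≈ 4.57°
|T| = 0.2 · 2.2361 / (1.0032) ≈ 0.44579
Gain = 20 log₁₀(0.44579) ≈ -7.02 dB

-7.0 dB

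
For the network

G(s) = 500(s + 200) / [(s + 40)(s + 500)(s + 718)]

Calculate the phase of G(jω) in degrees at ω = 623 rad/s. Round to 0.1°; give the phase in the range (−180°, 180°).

-106.3°

At s = jω = j623:
zero (s+200): 200 + j623 → |·| = √(200²+623²) = √428129 ≈ 654.32, ∠ = arctan(623/200) ≈ 72.20°
pole (s+40): 40 + j623 → |·| = √(40²+623²) = √389729 ≈ 624.28, ∠ = arctan(623/40) ≈ 86.33°
pole (s+500): 500 + j623 → |·| = √(500²+623²) = √638129 ≈ 798.83, ∠ = arctan(623/500) ≈ 51.25°
pole (s+718): 718 + j623 → |·| = √(718²+623²) = √903653 ≈ 950.61, ∠ = arctan(623/718) ≈ 40.95°
∠G = 72.20° − 178.53° = -106.33°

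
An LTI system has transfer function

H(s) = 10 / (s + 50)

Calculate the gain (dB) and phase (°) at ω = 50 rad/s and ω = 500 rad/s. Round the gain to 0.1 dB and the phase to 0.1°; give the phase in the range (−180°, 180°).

At s = jω = j50:
pole (s+50): 50 + j50 → |·| = √(50²+50²) = √5000 ≈ 70.711, ∠ = arctan(50/50) ≈ 45.00°
|H| = 10 / 70.711 ≈ 0.14142
Gain = 20 log₁₀(0.14142) ≈ -16.99 dB
∠H = 0.00° − 45.00° = -45.00°

At s = jω = j500:
pole (s+50): 50 + j500 → |·| = √(50²+500²) = √252500 ≈ 502.49, ∠ = arctan(500/50) ≈ 84.29°
|H| = 10 / 502.49 ≈ 0.019901
Gain = 20 log₁₀(0.019901) ≈ -34.02 dB
∠H = 0.00° − 84.29° = -84.29°

ω = 50: -17.0 dB, -45.0°; ω = 500: -34.0 dB, -84.3°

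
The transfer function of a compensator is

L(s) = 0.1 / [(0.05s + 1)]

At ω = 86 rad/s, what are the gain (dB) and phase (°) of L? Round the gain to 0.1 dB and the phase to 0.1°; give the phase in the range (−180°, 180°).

At ω = 86 rad/s:
pole (1 + j86·0.05) = 1 + j4.3 → |·| ≈ 4.4147, ∠ ≈ 76.91°
|L| = 0.1 · 1 / (4.4147) ≈ 0.022652
Gain = 20 log₁₀(0.022652) ≈ -32.90 dB
∠L = (0°) − (76.91°) = -76.91°

-32.9 dB, -76.9°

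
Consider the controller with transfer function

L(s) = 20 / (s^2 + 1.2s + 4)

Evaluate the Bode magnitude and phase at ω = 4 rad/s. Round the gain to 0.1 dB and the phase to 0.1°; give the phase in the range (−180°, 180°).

3.8 dB, -158.2°

At s = jω = j4:
quadratic: (j4)² + 1.2·j4 + 4 = -12 + j4.8 → |·| ≈ 12.924, ∠ ≈ 158.20°
|L| = 20 / 12.924 ≈ 1.5475
Gain = 20 log₁₀(1.5475) ≈ 3.79 dB
∠L = 0.00° − 158.20° = -158.20°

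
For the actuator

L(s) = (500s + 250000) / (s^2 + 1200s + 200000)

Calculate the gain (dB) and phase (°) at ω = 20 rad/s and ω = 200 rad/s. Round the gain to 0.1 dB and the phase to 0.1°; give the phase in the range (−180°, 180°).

ω = 20: 1.9 dB, -4.6°; ω = 200: -0.6 dB, -34.5°

Substitute s = j20:
Numerator: 500(j20) + 250000 = 250000 + j10000
Denominator: (j20)^2 + 1200(j20) + 200000 = 199600 + j24000
|N| = √(250000² + 10000²) ≈ 2.502e+05, ∠N ≈ 2.29°
|D| = √(199600² + 24000²) ≈ 2.0104e+05, ∠D ≈ 6.86°
|L| = 2.502e+05 / 2.0104e+05 ≈ 1.2445
Gain = 20 log₁₀(1.2445) ≈ 1.90 dB
∠L = 2.29° − 6.86° = -4.57°

Substitute s = j200:
Numerator: 500(j200) + 250000 = 250000 + j100000
Denominator: (j200)^2 + 1200(j200) + 200000 = 160000 + j240000
|N| = √(250000² + 100000²) ≈ 2.6926e+05, ∠N ≈ 21.80°
|D| = √(160000² + 240000²) ≈ 2.8844e+05, ∠D ≈ 56.31°
|L| = 2.6926e+05 / 2.8844e+05 ≈ 0.9335
Gain = 20 log₁₀(0.9335) ≈ -0.60 dB
∠L = 21.80° − 56.31° = -34.51°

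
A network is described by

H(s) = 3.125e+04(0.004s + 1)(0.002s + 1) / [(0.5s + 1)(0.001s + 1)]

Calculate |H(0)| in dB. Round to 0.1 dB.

H(0) = 3.125e+04 · 1 / 1 = 31250
20 log₁₀(31250) ≈ 89.90 dB

89.9 dB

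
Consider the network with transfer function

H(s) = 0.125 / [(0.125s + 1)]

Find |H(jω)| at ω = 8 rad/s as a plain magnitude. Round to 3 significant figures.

0.0884

At ω = 8 rad/s:
pole (1 + j8·0.125) = 1 + j1 → |·| ≈ 1.4142, ∠ ≈ 45.00°
|H| = 0.125 · 1 / (1.4142) ≈ 0.088389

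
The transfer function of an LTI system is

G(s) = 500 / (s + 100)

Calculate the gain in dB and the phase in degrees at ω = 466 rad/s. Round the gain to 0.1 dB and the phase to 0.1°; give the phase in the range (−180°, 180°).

0.4 dB, -77.9°

Substitute s = j466:
Numerator: 500 = 500 + j0
Denominator: (j466) + 100 = 100 + j466
|N| = √(500² + 0²) ≈ 500, ∠N ≈ 0.00°
|D| = √(100² + 466²) ≈ 476.61, ∠D ≈ 77.89°
|G| = 500 / 476.61 ≈ 1.0491
Gain = 20 log₁₀(1.0491) ≈ 0.42 dB
∠G = 0.00° − 77.89° = -77.89°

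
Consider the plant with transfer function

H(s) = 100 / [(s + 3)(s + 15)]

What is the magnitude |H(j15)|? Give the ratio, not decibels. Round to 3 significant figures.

At s = jω = j15:
pole (s+3): 3 + j15 → |·| = √(3²+15²) = √234 ≈ 15.297, ∠ = arctan(15/3) ≈ 78.69°
pole (s+15): 15 + j15 → |·| = √(15²+15²) = √450 ≈ 21.213, ∠ = arctan(15/15) ≈ 45.00°
|H| = 100 / 324.5 ≈ 0.30817

0.308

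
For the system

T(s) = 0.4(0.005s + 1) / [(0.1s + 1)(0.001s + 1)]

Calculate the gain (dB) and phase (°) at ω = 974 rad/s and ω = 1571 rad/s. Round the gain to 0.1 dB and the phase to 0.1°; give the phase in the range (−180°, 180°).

At ω = 974 rad/s:
zero (1 + j974·0.005) = 1 + j4.87 → |·| ≈ 4.9716, ∠ ≈ 78.40°
pole (1 + j974·0.1) = 1 + j97.4 → |·| ≈ 97.405, ∠ ≈ 89.41°
pole (1 + j974·0.001) = 1 + j0.974 → |·| ≈ 1.3959, ∠ ≈ 44.25°
|T| = 0.4 · 4.9716 / (97.405 · 1.3959) ≈ 0.014626
Gain = 20 log₁₀(0.014626) ≈ -36.70 dB
∠T = (78.40°) − (89.41° + 44.25°) = -55.26°

At ω = 1571 rad/s:
zero (1 + j1571·0.005) = 1 + j7.855 → |·| ≈ 7.9184, ∠ ≈ 82.74°
pole (1 + j1571·0.1) = 1 + j157.1 → |·| ≈ 157.1, ∠ ≈ 89.64°
pole (1 + j1571·0.001) = 1 + j1.571 → |·| ≈ 1.8623, ∠ ≈ 57.52°
|T| = 0.4 · 7.9184 / (157.1 · 1.8623) ≈ 0.010826
Gain = 20 log₁₀(0.010826) ≈ -39.31 dB
∠T = (82.74°) − (89.64° + 57.52°) = -64.42°

ω = 974: -36.7 dB, -55.3°; ω = 1571: -39.3 dB, -64.4°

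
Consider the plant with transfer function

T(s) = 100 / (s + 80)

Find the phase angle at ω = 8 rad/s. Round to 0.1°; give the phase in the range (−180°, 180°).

At s = jω = j8:
pole (s+80): 80 + j8 → |·| = √(80²+8²) = √6464 ≈ 80.399, ∠ = arctan(8/80) ≈ 5.71°
∠T = 0.00° − 5.71° = -5.71°

-5.7°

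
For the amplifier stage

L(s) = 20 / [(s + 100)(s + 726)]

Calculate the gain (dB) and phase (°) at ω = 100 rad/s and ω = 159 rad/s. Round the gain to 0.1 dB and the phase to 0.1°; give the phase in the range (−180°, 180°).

ω = 100: -74.3 dB, -52.8°; ω = 159: -76.9 dB, -70.2°

At s = jω = j100:
pole (s+100): 100 + j100 → |·| = √(100²+100²) = √20000 ≈ 141.42, ∠ = arctan(100/100) ≈ 45.00°
pole (s+726): 726 + j100 → |·| = √(726²+100²) = √537076 ≈ 732.85, ∠ = arctan(100/726) ≈ 7.84°
|L| = 20 / 1.0364e+05 ≈ 0.00019298
Gain = 20 log₁₀(0.00019298) ≈ -74.29 dB
∠L = 0.00° − 52.84° = -52.84°

At s = jω = j159:
pole (s+100): 100 + j159 → |·| = √(100²+159²) = √35281 ≈ 187.83, ∠ = arctan(159/100) ≈ 57.83°
pole (s+726): 726 + j159 → |·| = √(726²+159²) = √552357 ≈ 743.21, ∠ = arctan(159/726) ≈ 12.35°
|L| = 20 / 1.396e+05 ≈ 0.00014327
Gain = 20 log₁₀(0.00014327) ≈ -76.88 dB
∠L = 0.00° − 70.18° = -70.18°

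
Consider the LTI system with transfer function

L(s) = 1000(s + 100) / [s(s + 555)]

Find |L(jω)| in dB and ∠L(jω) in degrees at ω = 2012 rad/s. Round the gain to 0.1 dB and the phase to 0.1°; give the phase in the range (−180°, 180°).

-6.4 dB, -77.4°

At s = jω = j2012:
zero (s+100): 100 + j2012 → |·| = √(100²+2012²) = √4058144 ≈ 2014.5, ∠ = arctan(2012/100) ≈ 87.15°
pole (s+555): 555 + j2012 → |·| = √(555²+2012²) = √4356169 ≈ 2087.1, ∠ = arctan(2012/555) ≈ 74.58°
pole at origin: |s| = 2012, ∠ = 90.00° (in denominator)
|L| = 1000 · 2014.5 / 4.1992e+06 ≈ 0.47973
Gain = 20 log₁₀(0.47973) ≈ -6.38 dB
∠L = 87.15° − 164.58° = -77.43°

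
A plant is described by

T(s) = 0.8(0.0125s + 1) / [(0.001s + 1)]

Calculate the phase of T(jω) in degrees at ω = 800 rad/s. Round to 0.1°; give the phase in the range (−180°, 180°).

At ω = 800 rad/s:
zero (1 + j800·0.0125) = 1 + j10 → |·| ≈ 10.05, ∠ ≈ 84.29°
pole (1 + j800·0.001) = 1 + j0.8 → |·| ≈ 1.2806, ∠ ≈ 38.66°
∠T = (84.29°) − (38.66°) = 45.63°

45.6°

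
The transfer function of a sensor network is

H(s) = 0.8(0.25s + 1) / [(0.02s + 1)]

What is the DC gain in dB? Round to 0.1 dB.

-1.9 dB

H(0) = 0.8 · 1 / 1 = 0.8
20 log₁₀(0.8) ≈ -1.94 dB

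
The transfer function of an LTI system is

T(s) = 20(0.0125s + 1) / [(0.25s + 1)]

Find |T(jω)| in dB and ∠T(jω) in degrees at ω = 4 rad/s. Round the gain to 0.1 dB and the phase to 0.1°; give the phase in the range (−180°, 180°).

23.0 dB, -42.1°

At ω = 4 rad/s:
zero (1 + j4·0.0125) = 1 + j0.05 → |·| ≈ 1.0012, ∠ ≈ 2.86°
pole (1 + j4·0.25) = 1 + j1 → |·| ≈ 1.4142, ∠ ≈ 45.00°
|T| = 20 · 1.0012 / (1.4142) ≈ 14.159
Gain = 20 log₁₀(14.159) ≈ 23.02 dB
∠T = (2.86°) − (45.00°) = -42.14°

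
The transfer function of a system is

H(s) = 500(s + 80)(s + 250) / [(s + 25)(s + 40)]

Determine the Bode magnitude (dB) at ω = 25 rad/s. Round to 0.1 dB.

76.0 dB

At s = jω = j25:
zero (s+80): 80 + j25 → |·| = √(80²+25²) = √7025 ≈ 83.815, ∠ = arctan(25/80) ≈ 17.35°
zero (s+250): 250 + j25 → |·| = √(250²+25²) = √63125 ≈ 251.25, ∠ = arctan(25/250) ≈ 5.71°
pole (s+25): 25 + j25 → |·| = √(25²+25²) = √1250 ≈ 35.355, ∠ = arctan(25/25) ≈ 45.00°
pole (s+40): 40 + j25 → |·| = √(40²+25²) = √2225 ≈ 47.17, ∠ = arctan(25/40) ≈ 32.01°
|H| = 500 · 21059 / 1667.7 ≈ 6313.8
Gain = 20 log₁₀(6313.8) ≈ 76.01 dB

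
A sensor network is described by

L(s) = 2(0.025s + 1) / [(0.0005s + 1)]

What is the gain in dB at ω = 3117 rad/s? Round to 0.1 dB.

38.5 dB

At ω = 3117 rad/s:
zero (1 + j3117·0.025) = 1 + j77.925 → |·| ≈ 77.931, ∠ ≈ 89.26°
pole (1 + j3117·0.0005) = 1 + j1.5585 → |·| ≈ 1.8517, ∠ ≈ 57.31°
|L| = 2 · 77.931 / (1.8517) ≈ 84.172
Gain = 20 log₁₀(84.172) ≈ 38.50 dB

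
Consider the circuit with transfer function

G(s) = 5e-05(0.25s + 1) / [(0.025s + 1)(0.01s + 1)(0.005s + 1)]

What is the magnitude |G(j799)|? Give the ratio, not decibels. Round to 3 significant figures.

At ω = 799 rad/s:
zero (1 + j799·0.25) = 1 + j199.75 → |·| ≈ 199.75, ∠ ≈ 89.71°
pole (1 + j799·0.025) = 1 + j19.975 → |·| ≈ 20, ∠ ≈ 87.13°
pole (1 + j799·0.01) = 1 + j7.99 → |·| ≈ 8.0523, ∠ ≈ 82.87°
pole (1 + j799·0.005) = 1 + j3.995 → |·| ≈ 4.1183, ∠ ≈ 75.95°
|G| = 5e-05 · 199.75 / (20 · 8.0523 · 4.1183) ≈ 1.5059e-05

1.51e-05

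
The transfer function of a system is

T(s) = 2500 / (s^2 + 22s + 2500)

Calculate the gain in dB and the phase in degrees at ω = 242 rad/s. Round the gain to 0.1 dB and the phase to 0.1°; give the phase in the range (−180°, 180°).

-27.1 dB, -174.6°

At s = jω = j242:
quadratic: (j242)² + 22·j242 + 2500 = -56064 + j5324 → |·| ≈ 56316, ∠ ≈ 174.58°
|T| = 2500 / 56316 ≈ 0.044392
Gain = 20 log₁₀(0.044392) ≈ -27.05 dB
∠T = 0.00° − 174.58° = -174.58°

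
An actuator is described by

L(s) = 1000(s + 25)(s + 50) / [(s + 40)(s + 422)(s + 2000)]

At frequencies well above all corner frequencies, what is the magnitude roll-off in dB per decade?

Each pole contributes −20 dB/decade at high frequency; each zero contributes +20 dB/decade.
Net: 2 zero(s) − 3 pole(s) → -20 dB/decade.

-20 dB/decade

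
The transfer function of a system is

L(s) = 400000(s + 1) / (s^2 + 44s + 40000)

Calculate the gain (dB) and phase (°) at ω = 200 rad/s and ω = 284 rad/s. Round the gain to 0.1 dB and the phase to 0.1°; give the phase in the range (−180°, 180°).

At s = jω = j200:
zero (s+1): 1 + j200 → |·| = √(1²+200²) = √40001 ≈ 200, ∠ = arctan(200/1) ≈ 89.71°
quadratic: (j200)² + 44·j200 + 40000 = 0 + j8800 → |·| ≈ 8800, ∠ ≈ 90.00°
|L| = 400000 · 200 / 8800 ≈ 9090.9
Gain = 20 log₁₀(9090.9) ≈ 79.17 dB
∠L = 89.71° − 90.00° = -0.29°

At s = jω = j284:
zero (s+1): 1 + j284 → |·| = √(1²+284²) = √80657 ≈ 284, ∠ = arctan(284/1) ≈ 89.80°
quadratic: (j284)² + 44·j284 + 40000 = -40656 + j12496 → |·| ≈ 42533, ∠ ≈ 162.91°
|L| = 400000 · 284 / 42533 ≈ 2670.9
Gain = 20 log₁₀(2670.9) ≈ 68.53 dB
∠L = 89.80° − 162.91° = -73.11°

ω = 200: 79.2 dB, -0.3°; ω = 284: 68.5 dB, -73.1°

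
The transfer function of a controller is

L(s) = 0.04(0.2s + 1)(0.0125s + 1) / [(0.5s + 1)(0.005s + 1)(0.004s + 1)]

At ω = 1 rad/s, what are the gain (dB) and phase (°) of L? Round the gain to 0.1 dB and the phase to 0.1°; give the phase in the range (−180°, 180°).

At ω = 1 rad/s:
zero (1 + j1·0.2) = 1 + j0.2 → |·| ≈ 1.0198, ∠ ≈ 11.31°
zero (1 + j1·0.0125) = 1 + j0.0125 → |·| ≈ 1.0001, ∠ ≈ 0.72°
pole (1 + j1·0.5) = 1 + j0.5 → |·| ≈ 1.118, ∠ ≈ 26.57°
pole (1 + j1·0.005) = 1 + j0.005 → |·| ≈ 1, ∠ ≈ 0.29°
pole (1 + j1·0.004) = 1 + j0.004 → |·| ≈ 1, ∠ ≈ 0.23°
|L| = 0.04 · 1.0198 · 1.0001 / (1.118 · 1 · 1) ≈ 0.03649
Gain = 20 log₁₀(0.03649) ≈ -28.76 dB
∠L = (11.31° + 0.72°) − (26.57° + 0.29° + 0.23°) = -15.06°

-28.8 dB, -15.1°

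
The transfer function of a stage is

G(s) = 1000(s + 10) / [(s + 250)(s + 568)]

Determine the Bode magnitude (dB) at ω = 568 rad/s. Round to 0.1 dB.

At s = jω = j568:
zero (s+10): 10 + j568 → |·| = √(10²+568²) = √322724 ≈ 568.09, ∠ = arctan(568/10) ≈ 88.99°
pole (s+250): 250 + j568 → |·| = √(250²+568²) = √385124 ≈ 620.58, ∠ = arctan(568/250) ≈ 66.24°
pole (s+568): 568 + j568 → |·| = √(568²+568²) = √645248 ≈ 803.27, ∠ = arctan(568/568) ≈ 45.00°
|G| = 1000 · 568.09 / 4.9849e+05 ≈ 1.1396
Gain = 20 log₁₀(1.1396) ≈ 1.14 dB

1.1 dB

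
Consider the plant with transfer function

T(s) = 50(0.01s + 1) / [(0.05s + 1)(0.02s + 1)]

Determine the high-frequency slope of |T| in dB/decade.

-20 dB/decade

Each pole contributes −20 dB/decade at high frequency; each zero contributes +20 dB/decade.
Net: 1 zero(s) − 2 pole(s) → -20 dB/decade.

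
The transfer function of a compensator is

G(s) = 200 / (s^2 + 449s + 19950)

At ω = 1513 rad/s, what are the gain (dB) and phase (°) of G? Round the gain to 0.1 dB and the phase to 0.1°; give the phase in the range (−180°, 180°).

Substitute s = j1513:
Numerator: 200 = 200 + j0
Denominator: (j1513)^2 + 449(j1513) + 19950 = -2269219 + j679337
|N| = √(200² + 0²) ≈ 200, ∠N ≈ 0.00°
|D| = √(2269219² + 679337²) ≈ 2.3687e+06, ∠D ≈ 163.33°
|G| = 200 / 2.3687e+06 ≈ 8.4434e-05
Gain = 20 log₁₀(8.4434e-05) ≈ -81.47 dB
∠G = 0.00° − 163.33° = -163.33°

-81.5 dB, -163.3°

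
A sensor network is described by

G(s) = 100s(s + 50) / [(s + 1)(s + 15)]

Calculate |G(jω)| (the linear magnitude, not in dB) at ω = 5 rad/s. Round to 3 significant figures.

At s = jω = j5:
zero (s+50): 50 + j5 → |·| = √(50²+5²) = √2525 ≈ 50.249, ∠ = arctan(5/50) ≈ 5.71°
zero at origin: s = j5 → |·| = 5, ∠ = 90.00°
pole (s+1): 1 + j5 → |·| = √(1²+5²) = √26 ≈ 5.099, ∠ = arctan(5/1) ≈ 78.69°
pole (s+15): 15 + j5 → |·| = √(15²+5²) = √250 ≈ 15.811, ∠ = arctan(5/15) ≈ 18.43°
|G| = 100 · 251.25 / 80.62 ≈ 311.65

312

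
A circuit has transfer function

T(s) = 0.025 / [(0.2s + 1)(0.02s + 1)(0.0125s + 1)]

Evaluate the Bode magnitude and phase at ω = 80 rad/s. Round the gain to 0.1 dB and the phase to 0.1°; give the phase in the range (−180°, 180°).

-64.7 dB, 170.6°

At ω = 80 rad/s:
pole (1 + j80·0.2) = 1 + j16 → |·| ≈ 16.031, ∠ ≈ 86.42°
pole (1 + j80·0.02) = 1 + j1.6 → |·| ≈ 1.8868, ∠ ≈ 57.99°
pole (1 + j80·0.0125) = 1 + j1 → |·| ≈ 1.4142, ∠ ≈ 45.00°
|T| = 0.025 · 1 / (16.031 · 1.8868 · 1.4142) ≈ 0.00058444
Gain = 20 log₁₀(0.00058444) ≈ -64.67 dB
∠T = (0°) − (86.42° + 57.99° + 45.00°) = -189.41° ≡ 170.59° (principal value)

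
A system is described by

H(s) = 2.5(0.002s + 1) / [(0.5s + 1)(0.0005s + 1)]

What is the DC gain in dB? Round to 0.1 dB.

8.0 dB

H(0) = 2.5 · 1 / 1 = 2.5
20 log₁₀(2.5) ≈ 7.96 dB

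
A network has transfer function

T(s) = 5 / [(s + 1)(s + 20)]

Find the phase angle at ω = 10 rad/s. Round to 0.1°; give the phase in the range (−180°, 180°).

At s = jω = j10:
pole (s+1): 1 + j10 → |·| = √(1²+10²) = √101 ≈ 10.05, ∠ = arctan(10/1) ≈ 84.29°
pole (s+20): 20 + j10 → |·| = √(20²+10²) = √500 ≈ 22.361, ∠ = arctan(10/20) ≈ 26.57°
∠T = 0.00° − 110.86° = -110.86°

-110.9°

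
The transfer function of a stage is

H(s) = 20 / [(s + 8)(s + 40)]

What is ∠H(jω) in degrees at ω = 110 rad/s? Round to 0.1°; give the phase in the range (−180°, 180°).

-155.9°

At s = jω = j110:
pole (s+8): 8 + j110 → |·| = √(8²+110²) = √12164 ≈ 110.29, ∠ = arctan(110/8) ≈ 85.84°
pole (s+40): 40 + j110 → |·| = √(40²+110²) = √13700 ≈ 117.05, ∠ = arctan(110/40) ≈ 70.02°
∠H = 0.00° − 155.86° = -155.86°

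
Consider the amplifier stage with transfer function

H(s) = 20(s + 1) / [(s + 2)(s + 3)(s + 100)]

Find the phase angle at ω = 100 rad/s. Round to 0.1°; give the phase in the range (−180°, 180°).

At s = jω = j100:
zero (s+1): 1 + j100 → |·| = √(1²+100²) = √10001 ≈ 100, ∠ = arctan(100/1) ≈ 89.43°
pole (s+2): 2 + j100 → |·| = √(2²+100²) = √10004 ≈ 100.02, ∠ = arctan(100/2) ≈ 88.85°
pole (s+3): 3 + j100 → |·| = √(3²+100²) = √10009 ≈ 100.04, ∠ = arctan(100/3) ≈ 88.28°
pole (s+100): 100 + j100 → |·| = √(100²+100²) = √20000 ≈ 141.42, ∠ = arctan(100/100) ≈ 45.00°
∠H = 89.43° − 222.13° = -132.70°

-132.7°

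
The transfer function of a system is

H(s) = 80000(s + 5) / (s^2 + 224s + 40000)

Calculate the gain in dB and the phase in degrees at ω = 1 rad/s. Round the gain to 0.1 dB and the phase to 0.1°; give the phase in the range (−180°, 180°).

20.2 dB, 11.0°

At s = jω = j1:
zero (s+5): 5 + j1 → |·| = √(5²+1²) = √26 ≈ 5.099, ∠ = arctan(1/5) ≈ 11.31°
quadratic: (j1)² + 224·j1 + 40000 = 39999 + j224 → |·| ≈ 40000, ∠ ≈ 0.32°
|H| = 80000 · 5.099 / 40000 ≈ 10.198
Gain = 20 log₁₀(10.198) ≈ 20.17 dB
∠H = 11.31° − 0.32° = 10.99°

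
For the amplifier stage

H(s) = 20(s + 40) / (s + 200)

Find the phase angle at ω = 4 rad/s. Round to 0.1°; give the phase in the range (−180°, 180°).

4.6°

At s = jω = j4:
zero (s+40): 40 + j4 → |·| = √(40²+4²) = √1616 ≈ 40.2, ∠ = arctan(4/40) ≈ 5.71°
pole (s+200): 200 + j4 → |·| = √(200²+4²) = √40016 ≈ 200.04, ∠ = arctan(4/200) ≈ 1.15°
∠H = 5.71° − 1.15° = 4.56°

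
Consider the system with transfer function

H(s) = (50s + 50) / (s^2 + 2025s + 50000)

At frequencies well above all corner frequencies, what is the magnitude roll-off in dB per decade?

-20 dB/decade

Each pole contributes −20 dB/decade at high frequency; each zero contributes +20 dB/decade.
Net: 1 zero(s) − 2 pole(s) → -20 dB/decade.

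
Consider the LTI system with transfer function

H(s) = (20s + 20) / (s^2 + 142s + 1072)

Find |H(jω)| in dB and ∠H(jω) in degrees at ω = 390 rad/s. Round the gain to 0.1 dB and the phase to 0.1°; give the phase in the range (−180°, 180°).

Substitute s = j390:
Numerator: 20(j390) + 20 = 20 + j7800
Denominator: (j390)^2 + 142(j390) + 1072 = -151028 + j55380
|N| = √(20² + 7800²) ≈ 7800, ∠N ≈ 89.85°
|D| = √(151028² + 55380²) ≈ 1.6086e+05, ∠D ≈ 159.86°
|H| = 7800 / 1.6086e+05 ≈ 0.048489
Gain = 20 log₁₀(0.048489) ≈ -26.29 dB
∠H = 89.85° − 159.86° = -70.01°

-26.3 dB, -70.0°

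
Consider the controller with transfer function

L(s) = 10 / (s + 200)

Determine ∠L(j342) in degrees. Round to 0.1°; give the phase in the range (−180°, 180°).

At s = jω = j342:
pole (s+200): 200 + j342 → |·| = √(200²+342²) = √156964 ≈ 396.19, ∠ = arctan(342/200) ≈ 59.68°
∠L = 0.00° − 59.68° = -59.68°

-59.7°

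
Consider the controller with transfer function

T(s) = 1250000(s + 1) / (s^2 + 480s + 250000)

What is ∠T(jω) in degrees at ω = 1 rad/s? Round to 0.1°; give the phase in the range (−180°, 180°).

44.9°

At s = jω = j1:
zero (s+1): 1 + j1 → |·| = √(1²+1²) = √2 ≈ 1.4142, ∠ = arctan(1/1) ≈ 45.00°
quadratic: (j1)² + 480·j1 + 250000 = 249999 + j480 → |·| ≈ 2.5e+05, ∠ ≈ 0.11°
∠T = 45.00° − 0.11° = 44.89°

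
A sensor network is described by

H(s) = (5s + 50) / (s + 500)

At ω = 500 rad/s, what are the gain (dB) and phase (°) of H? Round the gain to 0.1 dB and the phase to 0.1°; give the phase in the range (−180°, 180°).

11.0 dB, 43.9°

Substitute s = j500:
Numerator: 5(j500) + 50 = 50 + j2500
Denominator: (j500) + 500 = 500 + j500
|N| = √(50² + 2500²) ≈ 2500.5, ∠N ≈ 88.85°
|D| = √(500² + 500²) ≈ 707.11, ∠D ≈ 45.00°
|H| = 2500.5 / 707.11 ≈ 3.5362
Gain = 20 log₁₀(3.5362) ≈ 10.97 dB
∠H = 88.85° − 45.00° = 43.85°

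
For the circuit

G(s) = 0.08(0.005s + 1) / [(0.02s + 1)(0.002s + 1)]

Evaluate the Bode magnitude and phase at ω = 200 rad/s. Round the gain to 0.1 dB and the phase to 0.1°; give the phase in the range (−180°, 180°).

-31.9 dB, -52.8°

At ω = 200 rad/s:
zero (1 + j200·0.005) = 1 + j1 → |·| ≈ 1.4142, ∠ ≈ 45.00°
pole (1 + j200·0.02) = 1 + j4 → |·| ≈ 4.1231, ∠ ≈ 75.96°
pole (1 + j200·0.002) = 1 + j0.4 → |·| ≈ 1.077, ∠ ≈ 21.80°
|G| = 0.08 · 1.4142 / (4.1231 · 1.077) ≈ 0.025478
Gain = 20 log₁₀(0.025478) ≈ -31.88 dB
∠G = (45.00°) − (75.96° + 21.80°) = -52.76°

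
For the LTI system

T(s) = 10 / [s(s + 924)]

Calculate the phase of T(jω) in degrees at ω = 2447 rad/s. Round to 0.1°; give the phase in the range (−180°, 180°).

-159.3°

At s = jω = j2447:
pole (s+924): 924 + j2447 → |·| = √(924²+2447²) = √6841585 ≈ 2615.6, ∠ = arctan(2447/924) ≈ 69.31°
pole at origin: |s| = 2447, ∠ = 90.00° (in denominator)
∠T = 0.00° − 159.31° = -159.31°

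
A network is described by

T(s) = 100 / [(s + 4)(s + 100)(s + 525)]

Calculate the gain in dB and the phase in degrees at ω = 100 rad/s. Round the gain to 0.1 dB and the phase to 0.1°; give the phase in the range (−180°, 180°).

At s = jω = j100:
pole (s+4): 4 + j100 → |·| = √(4²+100²) = √10016 ≈ 100.08, ∠ = arctan(100/4) ≈ 87.71°
pole (s+100): 100 + j100 → |·| = √(100²+100²) = √20000 ≈ 141.42, ∠ = arctan(100/100) ≈ 45.00°
pole (s+525): 525 + j100 → |·| = √(525²+100²) = √285625 ≈ 534.44, ∠ = arctan(100/525) ≈ 10.78°
|T| = 100 / 7.5641e+06 ≈ 1.322e-05
Gain = 20 log₁₀(1.322e-05) ≈ -97.58 dB
∠T = 0.00° − 143.49° = -143.49°

-97.6 dB, -143.5°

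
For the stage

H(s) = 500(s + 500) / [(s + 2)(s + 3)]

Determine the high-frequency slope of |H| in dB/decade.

-20 dB/decade

Each pole contributes −20 dB/decade at high frequency; each zero contributes +20 dB/decade.
Net: 1 zero(s) − 2 pole(s) → -20 dB/decade.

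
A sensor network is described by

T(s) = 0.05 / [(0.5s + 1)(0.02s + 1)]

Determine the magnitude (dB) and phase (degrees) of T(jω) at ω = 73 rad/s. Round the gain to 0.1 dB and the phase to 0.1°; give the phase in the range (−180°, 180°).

At ω = 73 rad/s:
pole (1 + j73·0.5) = 1 + j36.5 → |·| ≈ 36.514, ∠ ≈ 88.43°
pole (1 + j73·0.02) = 1 + j1.46 → |·| ≈ 1.7696, ∠ ≈ 55.59°
|T| = 0.05 · 1 / (36.514 · 1.7696) ≈ 0.00077381
Gain = 20 log₁₀(0.00077381) ≈ -62.23 dB
∠T = (0°) − (88.43° + 55.59°) = -144.02°

-62.2 dB, -144.0°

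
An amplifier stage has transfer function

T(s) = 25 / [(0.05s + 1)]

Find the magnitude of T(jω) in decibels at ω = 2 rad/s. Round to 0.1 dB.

At ω = 2 rad/s:
pole (1 + j2·0.05) = 1 + j0.1 → |·| ≈ 1.005, ∠ ≈ 5.71°
|T| = 25 · 1 / (1.005) ≈ 24.876
Gain = 20 log₁₀(24.876) ≈ 27.92 dB

27.9 dB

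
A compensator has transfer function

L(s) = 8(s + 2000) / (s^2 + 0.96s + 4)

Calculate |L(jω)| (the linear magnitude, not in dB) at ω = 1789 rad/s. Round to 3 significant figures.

0.00671

At s = jω = j1789:
zero (s+2000): 2000 + j1789 → |·| = √(2000²+1789²) = √7200521 ≈ 2683.4, ∠ = arctan(1789/2000) ≈ 41.81°
quadratic: (j1789)² + 0.96·j1789 + 4 = -3200517 + j1717.44 → |·| ≈ 3.2005e+06, ∠ ≈ 179.97°
|L| = 8 · 2683.4 / 3.2005e+06 ≈ 0.0067075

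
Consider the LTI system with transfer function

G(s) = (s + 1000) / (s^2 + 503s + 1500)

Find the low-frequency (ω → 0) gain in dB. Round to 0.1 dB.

-3.5 dB

G(0) = 1000 / 1500 ≈ 0.66667
20 log₁₀(0.66667) ≈ -3.52 dB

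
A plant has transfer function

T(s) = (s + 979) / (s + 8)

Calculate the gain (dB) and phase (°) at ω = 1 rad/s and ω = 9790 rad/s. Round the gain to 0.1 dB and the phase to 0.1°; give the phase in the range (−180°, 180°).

At s = jω = j1:
zero (s+979): 979 + j1 → |·| = √(979²+1²) = √958442 ≈ 979, ∠ = arctan(1/979) ≈ 0.06°
pole (s+8): 8 + j1 → |·| = √(8²+1²) = √65 ≈ 8.0623, ∠ = arctan(1/8) ≈ 7.13°
|T| = 1 · 979 / 8.0623 ≈ 121.43
Gain = 20 log₁₀(121.43) ≈ 41.69 dB
∠T = 0.06° − 7.13° = -7.07°

At s = jω = j9790:
zero (s+979): 979 + j9790 → |·| = √(979²+9790²) = √96802541 ≈ 9838.8, ∠ = arctan(9790/979) ≈ 84.29°
pole (s+8): 8 + j9790 → |·| = √(8²+9790²) = √95844164 ≈ 9790, ∠ = arctan(9790/8) ≈ 89.95°
|T| = 1 · 9838.8 / 9790 ≈ 1.005
Gain = 20 log₁₀(1.005) ≈ 0.04 dB
∠T = 84.29° − 89.95° = -5.66°

ω = 1: 41.7 dB, -7.1°; ω = 9790: 0.0 dB, -5.7°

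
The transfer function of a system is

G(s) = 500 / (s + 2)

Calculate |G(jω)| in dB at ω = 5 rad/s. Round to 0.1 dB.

39.4 dB

Substitute s = j5:
Numerator: 500 = 500 + j0
Denominator: (j5) + 2 = 2 + j5
|N| = √(500² + 0²) ≈ 500, ∠N ≈ 0.00°
|D| = √(2² + 5²) ≈ 5.3852, ∠D ≈ 68.20°
|G| = 500 / 5.3852 ≈ 92.847
Gain = 20 log₁₀(92.847) ≈ 39.36 dB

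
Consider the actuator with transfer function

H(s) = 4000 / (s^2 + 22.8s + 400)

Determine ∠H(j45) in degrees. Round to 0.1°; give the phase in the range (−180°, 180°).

-147.7°

At s = jω = j45:
quadratic: (j45)² + 22.8·j45 + 400 = -1625 + j1026 → |·| ≈ 1921.8, ∠ ≈ 147.73°
∠H = 0.00° − 147.73° = -147.73°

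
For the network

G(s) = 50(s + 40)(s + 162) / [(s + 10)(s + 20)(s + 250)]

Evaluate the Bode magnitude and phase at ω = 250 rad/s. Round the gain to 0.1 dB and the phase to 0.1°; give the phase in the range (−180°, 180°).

At s = jω = j250:
zero (s+40): 40 + j250 → |·| = √(40²+250²) = √64100 ≈ 253.18, ∠ = arctan(250/40) ≈ 80.91°
zero (s+162): 162 + j250 → |·| = √(162²+250²) = √88744 ≈ 297.9, ∠ = arctan(250/162) ≈ 57.06°
pole (s+10): 10 + j250 → |·| = √(10²+250²) = √62600 ≈ 250.2, ∠ = arctan(250/10) ≈ 87.71°
pole (s+20): 20 + j250 → |·| = √(20²+250²) = √62900 ≈ 250.8, ∠ = arctan(250/20) ≈ 85.43°
pole (s+250): 250 + j250 → |·| = √(250²+250²) = √125000 ≈ 353.55, ∠ = arctan(250/250) ≈ 45.00°
|G| = 50 · 75422 / 2.2185e+07 ≈ 0.16998
Gain = 20 log₁₀(0.16998) ≈ -15.39 dB
∠G = 137.97° − 218.14° = -80.17°

-15.4 dB, -80.2°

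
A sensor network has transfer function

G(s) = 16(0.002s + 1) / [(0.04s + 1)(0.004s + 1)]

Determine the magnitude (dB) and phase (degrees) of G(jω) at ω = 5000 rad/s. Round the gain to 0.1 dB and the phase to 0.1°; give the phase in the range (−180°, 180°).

At ω = 5000 rad/s:
zero (1 + j5000·0.002) = 1 + j10 → |·| ≈ 10.05, ∠ ≈ 84.29°
pole (1 + j5000·0.04) = 1 + j200 → |·| ≈ 200, ∠ ≈ 89.71°
pole (1 + j5000·0.004) = 1 + j20 → |·| ≈ 20.025, ∠ ≈ 87.14°
|G| = 16 · 10.05 / (200 · 20.025) ≈ 0.04015
Gain = 20 log₁₀(0.04015) ≈ -27.93 dB
∠G = (84.29°) − (89.71° + 87.14°) = -92.56°

-27.9 dB, -92.6°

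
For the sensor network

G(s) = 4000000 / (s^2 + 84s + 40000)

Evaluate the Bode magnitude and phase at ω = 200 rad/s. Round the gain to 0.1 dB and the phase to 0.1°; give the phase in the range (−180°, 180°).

47.5 dB, -90.0°

At s = jω = j200:
quadratic: (j200)² + 84·j200 + 40000 = 0 + j16800 → |·| ≈ 16800, ∠ ≈ 90.00°
|G| = 4000000 / 16800 ≈ 238.1
Gain = 20 log₁₀(238.1) ≈ 47.54 dB
∠G = 0.00° − 90.00° = -90.00°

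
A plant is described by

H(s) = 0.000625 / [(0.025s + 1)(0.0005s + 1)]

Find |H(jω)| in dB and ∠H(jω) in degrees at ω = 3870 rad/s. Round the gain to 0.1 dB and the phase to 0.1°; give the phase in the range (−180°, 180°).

-110.6 dB, -152.1°

At ω = 3870 rad/s:
pole (1 + j3870·0.025) = 1 + j96.75 → |·| ≈ 96.755, ∠ ≈ 89.41°
pole (1 + j3870·0.0005) = 1 + j1.935 → |·| ≈ 2.1781, ∠ ≈ 62.67°
|H| = 0.000625 · 1 / (96.755 · 2.1781) ≈ 2.9657e-06
Gain = 20 log₁₀(2.9657e-06) ≈ -110.56 dB
∠H = (0°) − (89.41° + 62.67°) = -152.08°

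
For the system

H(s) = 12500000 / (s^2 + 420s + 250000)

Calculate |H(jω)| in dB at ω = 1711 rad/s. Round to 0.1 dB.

13.1 dB

At s = jω = j1711:
quadratic: (j1711)² + 420·j1711 + 250000 = -2677521 + j718620 → |·| ≈ 2.7723e+06, ∠ ≈ 164.98°
|H| = 12500000 / 2.7723e+06 ≈ 4.5089
Gain = 20 log₁₀(4.5089) ≈ 13.08 dB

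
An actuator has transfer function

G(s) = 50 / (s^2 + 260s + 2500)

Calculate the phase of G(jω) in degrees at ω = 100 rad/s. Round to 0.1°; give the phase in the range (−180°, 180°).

Substitute s = j100:
Numerator: 50 = 50 + j0
Denominator: (j100)^2 + 260(j100) + 2500 = -7500 + j26000
|N| = √(50² + 0²) ≈ 50, ∠N ≈ 0.00°
|D| = √(7500² + 26000²) ≈ 27060, ∠D ≈ 106.09°
∠G = 0.00° − 106.09° = -106.09°

-106.1°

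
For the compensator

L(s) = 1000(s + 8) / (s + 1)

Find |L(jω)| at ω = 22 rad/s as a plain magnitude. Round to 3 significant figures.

At s = jω = j22:
zero (s+8): 8 + j22 → |·| = √(8²+22²) = √548 ≈ 23.409, ∠ = arctan(22/8) ≈ 70.02°
pole (s+1): 1 + j22 → |·| = √(1²+22²) = √485 ≈ 22.023, ∠ = arctan(22/1) ≈ 87.40°
|L| = 1000 · 23.409 / 22.023 ≈ 1062.9

1.06e+03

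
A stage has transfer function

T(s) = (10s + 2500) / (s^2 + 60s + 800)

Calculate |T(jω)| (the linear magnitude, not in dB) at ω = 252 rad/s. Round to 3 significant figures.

Substitute s = j252:
Numerator: 10(j252) + 2500 = 2500 + j2520
Denominator: (j252)^2 + 60(j252) + 800 = -62704 + j15120
|N| = √(2500² + 2520²) ≈ 3549.7, ∠N ≈ 45.23°
|D| = √(62704² + 15120²) ≈ 64501, ∠D ≈ 166.44°
|T| = 3549.7 / 64501 ≈ 0.055033

0.0550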